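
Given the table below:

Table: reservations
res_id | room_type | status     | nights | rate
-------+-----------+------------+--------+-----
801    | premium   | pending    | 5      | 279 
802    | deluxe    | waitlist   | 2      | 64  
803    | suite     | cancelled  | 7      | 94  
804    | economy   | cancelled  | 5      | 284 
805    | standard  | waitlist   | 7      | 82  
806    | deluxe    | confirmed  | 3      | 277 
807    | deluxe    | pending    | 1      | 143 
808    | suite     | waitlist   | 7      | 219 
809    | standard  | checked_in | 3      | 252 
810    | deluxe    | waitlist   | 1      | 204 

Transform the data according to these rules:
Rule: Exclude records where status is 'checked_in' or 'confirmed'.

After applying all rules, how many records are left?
8

Step 1: Count records to exclude
  - 1 (checked_in) + 1 (confirmed) = 2 records
Step 2: Total records: 10
Step 3: Remaining = 10 - 2 = 8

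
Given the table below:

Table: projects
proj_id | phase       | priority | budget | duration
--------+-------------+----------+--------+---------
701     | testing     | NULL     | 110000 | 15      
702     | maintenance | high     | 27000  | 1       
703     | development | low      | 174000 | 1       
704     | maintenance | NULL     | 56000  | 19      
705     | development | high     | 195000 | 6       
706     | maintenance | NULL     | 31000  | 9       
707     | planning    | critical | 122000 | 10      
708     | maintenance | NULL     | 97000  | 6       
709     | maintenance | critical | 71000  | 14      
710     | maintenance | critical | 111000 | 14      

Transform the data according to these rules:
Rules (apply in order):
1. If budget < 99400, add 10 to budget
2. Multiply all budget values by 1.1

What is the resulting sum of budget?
1093455.0

Step 1: Apply Rule 1 - Add 10 to records with budget < 99400
  - 5 records affected: 282000 + (5 × 10) = 282050
  - Unaffected records: 712000
  - Sum after Rule 1: 994050
Step 2: Apply Rule 2 - Multiply all by 1.1
  - 994050 × 1.1 = 1093455.0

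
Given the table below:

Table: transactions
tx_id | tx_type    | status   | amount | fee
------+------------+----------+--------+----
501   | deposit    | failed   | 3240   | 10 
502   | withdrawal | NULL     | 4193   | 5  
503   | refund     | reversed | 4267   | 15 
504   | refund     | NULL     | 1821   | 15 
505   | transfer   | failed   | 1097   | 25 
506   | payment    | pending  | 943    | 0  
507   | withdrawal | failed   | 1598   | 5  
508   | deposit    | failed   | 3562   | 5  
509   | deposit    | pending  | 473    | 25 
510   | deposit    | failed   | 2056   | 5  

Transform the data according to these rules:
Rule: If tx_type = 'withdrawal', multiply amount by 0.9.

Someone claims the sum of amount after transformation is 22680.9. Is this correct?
No, the correct result is 22670.9.

Step 1: Calculate the correct sum after transformation
Step 2: Apply multiplier 0.9 to records where tx_type = 'withdrawal'
Step 3: Correct result = 22670.9
Step 4: Claimed result = 22680.9
Step 5: 22670.9 ≠ 22680.9
Conclusion: The claimed result is incorrect. The correct answer is 22670.9.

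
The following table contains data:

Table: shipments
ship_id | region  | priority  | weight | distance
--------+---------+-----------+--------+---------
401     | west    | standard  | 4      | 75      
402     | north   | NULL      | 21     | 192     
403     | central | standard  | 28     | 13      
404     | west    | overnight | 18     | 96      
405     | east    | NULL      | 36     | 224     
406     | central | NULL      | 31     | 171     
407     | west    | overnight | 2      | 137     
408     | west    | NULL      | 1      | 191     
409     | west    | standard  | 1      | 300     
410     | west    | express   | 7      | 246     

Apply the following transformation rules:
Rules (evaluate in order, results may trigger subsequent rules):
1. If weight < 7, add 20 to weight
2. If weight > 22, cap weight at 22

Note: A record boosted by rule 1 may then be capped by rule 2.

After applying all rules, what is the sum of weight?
198

Step 1: Apply rule 1 to records with weight < 7
  - 4 records get bonus of 20
  - Of these, 1 records then exceed 22 and get capped
Step 2: Apply rule 2 to records with weight > 22
  - 3 records (original) are capped
Step 3: Calculate final sum = 198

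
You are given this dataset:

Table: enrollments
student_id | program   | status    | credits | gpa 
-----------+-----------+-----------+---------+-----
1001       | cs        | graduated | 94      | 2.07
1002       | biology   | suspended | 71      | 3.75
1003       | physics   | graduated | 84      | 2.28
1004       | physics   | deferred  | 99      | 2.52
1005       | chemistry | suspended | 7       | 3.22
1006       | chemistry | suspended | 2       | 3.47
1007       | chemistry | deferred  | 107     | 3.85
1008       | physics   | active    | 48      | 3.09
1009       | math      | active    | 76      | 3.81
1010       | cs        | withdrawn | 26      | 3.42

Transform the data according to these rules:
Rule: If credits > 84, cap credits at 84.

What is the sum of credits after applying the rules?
566

Step 1: 3 records have credits > 84
Step 2: These records originally summed to 300
Step 3: After capping: 3 × 84 = 252
Step 4: Unaffected records sum: 314
Step 5: Final sum = 252 + 314 = 566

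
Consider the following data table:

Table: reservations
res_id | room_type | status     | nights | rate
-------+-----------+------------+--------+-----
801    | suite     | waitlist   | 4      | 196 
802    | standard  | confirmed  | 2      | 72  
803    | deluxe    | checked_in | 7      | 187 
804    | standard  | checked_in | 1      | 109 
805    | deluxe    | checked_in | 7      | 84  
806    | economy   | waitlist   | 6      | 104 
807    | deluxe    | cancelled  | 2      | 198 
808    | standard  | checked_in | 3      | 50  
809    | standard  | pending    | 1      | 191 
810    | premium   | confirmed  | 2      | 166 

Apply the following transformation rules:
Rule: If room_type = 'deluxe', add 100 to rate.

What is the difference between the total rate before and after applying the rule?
300

Step 1: Original sum of rate = 1357
Step 2: 3 records have room_type = 'deluxe'
Step 3: Each affected record changes by 100
Step 4: Total change = 3 × 100 = 300
Step 5: New sum = 1357 + 300 = 1657
Step 6: Difference = |1657 - 1357| = 300
        (Sum increased by 300)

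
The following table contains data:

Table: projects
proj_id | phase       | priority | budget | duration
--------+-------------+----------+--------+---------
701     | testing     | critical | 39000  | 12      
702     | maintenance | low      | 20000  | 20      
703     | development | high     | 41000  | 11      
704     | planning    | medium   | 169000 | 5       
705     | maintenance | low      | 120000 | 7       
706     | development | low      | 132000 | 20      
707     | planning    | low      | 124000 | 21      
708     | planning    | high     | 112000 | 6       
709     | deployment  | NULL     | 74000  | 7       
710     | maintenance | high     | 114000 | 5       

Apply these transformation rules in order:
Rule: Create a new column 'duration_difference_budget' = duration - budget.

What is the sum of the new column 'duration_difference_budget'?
-944886

Step 1: For each record, compute duration - budget
Example calculations:
  12 - 39000 = -38988
  20 - 20000 = -19980
  11 - 41000 = -40989
  ...
Step 2: Sum all derived values
Step 3: Total = -944886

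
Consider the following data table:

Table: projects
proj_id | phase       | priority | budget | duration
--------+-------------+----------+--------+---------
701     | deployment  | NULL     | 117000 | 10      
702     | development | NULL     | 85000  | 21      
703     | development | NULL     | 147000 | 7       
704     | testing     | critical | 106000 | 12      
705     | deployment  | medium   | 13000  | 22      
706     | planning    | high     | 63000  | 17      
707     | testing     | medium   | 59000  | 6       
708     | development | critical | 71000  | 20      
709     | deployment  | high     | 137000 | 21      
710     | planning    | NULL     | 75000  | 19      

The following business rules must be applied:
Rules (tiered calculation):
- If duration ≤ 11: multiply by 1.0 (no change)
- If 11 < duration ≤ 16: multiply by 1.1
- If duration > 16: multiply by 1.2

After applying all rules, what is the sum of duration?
180.2

Step 1: Tier 1 (duration ≤ 11): 3 records, sum = 23 × 1.0 = 23.0
Step 2: Tier 2 (11 < duration ≤ 16): 1 records, sum = 12 × 1.1 = 13.2
Step 3: Tier 3 (duration > 16): 6 records, sum = 120 × 1.2 = 144.0
Step 4: Final sum = 23.0 + 13.2 + 144.0 = 180.2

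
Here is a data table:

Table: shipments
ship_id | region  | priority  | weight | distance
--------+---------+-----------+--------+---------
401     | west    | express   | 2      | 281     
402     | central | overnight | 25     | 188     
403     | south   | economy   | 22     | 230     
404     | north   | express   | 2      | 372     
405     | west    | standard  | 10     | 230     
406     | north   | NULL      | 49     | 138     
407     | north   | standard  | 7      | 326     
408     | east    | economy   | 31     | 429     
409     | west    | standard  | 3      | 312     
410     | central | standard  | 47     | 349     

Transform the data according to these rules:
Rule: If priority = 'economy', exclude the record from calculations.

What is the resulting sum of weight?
145

Step 1: Identify records where priority = 'economy'
Step 2: The excluded records sum to 53
Step 3: Original total weight = 198
Step 4: Remaining total = 198 - 53 = 145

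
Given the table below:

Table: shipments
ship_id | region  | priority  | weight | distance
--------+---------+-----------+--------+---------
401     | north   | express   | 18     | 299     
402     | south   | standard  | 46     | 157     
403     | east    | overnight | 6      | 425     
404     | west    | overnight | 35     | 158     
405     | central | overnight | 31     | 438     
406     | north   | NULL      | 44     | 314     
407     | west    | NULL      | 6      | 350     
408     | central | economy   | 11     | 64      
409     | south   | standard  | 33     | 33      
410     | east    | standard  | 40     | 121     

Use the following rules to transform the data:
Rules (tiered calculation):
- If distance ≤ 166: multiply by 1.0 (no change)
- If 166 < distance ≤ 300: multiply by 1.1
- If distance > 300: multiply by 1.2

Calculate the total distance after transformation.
2694.3

Step 1: Tier 1 (distance ≤ 166): 5 records, sum = 533 × 1.0 = 533.0
Step 2: Tier 2 (166 < distance ≤ 300): 1 records, sum = 299 × 1.1 = 328.9
Step 3: Tier 3 (distance > 300): 4 records, sum = 1527 × 1.2 = 1832.4
Step 4: Final sum = 533.0 + 328.9 + 1832.4 = 2694.3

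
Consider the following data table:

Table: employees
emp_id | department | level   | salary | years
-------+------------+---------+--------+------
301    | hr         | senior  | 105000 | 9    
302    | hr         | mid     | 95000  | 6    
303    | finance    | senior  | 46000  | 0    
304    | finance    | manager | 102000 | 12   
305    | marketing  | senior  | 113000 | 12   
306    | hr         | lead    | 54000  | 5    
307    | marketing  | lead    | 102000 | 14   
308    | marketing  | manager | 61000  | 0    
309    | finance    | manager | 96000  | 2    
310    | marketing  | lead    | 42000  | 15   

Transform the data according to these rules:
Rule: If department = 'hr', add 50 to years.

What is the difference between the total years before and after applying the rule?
150

Step 1: Original sum of years = 75
Step 2: 3 records have department = 'hr'
Step 3: Each affected record changes by 50
Step 4: Total change = 3 × 50 = 150
Step 5: New sum = 75 + 150 = 225
Step 6: Difference = |225 - 75| = 150
        (Sum increased by 150)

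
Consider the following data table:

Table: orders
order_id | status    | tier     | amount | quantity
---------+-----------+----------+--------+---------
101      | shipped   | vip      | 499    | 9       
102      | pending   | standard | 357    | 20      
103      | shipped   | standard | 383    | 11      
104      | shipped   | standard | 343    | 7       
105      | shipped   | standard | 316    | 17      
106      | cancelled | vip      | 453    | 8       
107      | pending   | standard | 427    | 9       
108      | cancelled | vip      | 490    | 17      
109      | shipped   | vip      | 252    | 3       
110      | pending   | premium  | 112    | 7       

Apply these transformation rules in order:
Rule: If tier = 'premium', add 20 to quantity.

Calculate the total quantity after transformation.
128

Step 1: Count records where tier = 'premium': 1
Step 2: Total bonus added: 1 × 20 = 20
Step 3: Original sum of quantity: 108
Step 4: Final sum = 108 + 20 = 128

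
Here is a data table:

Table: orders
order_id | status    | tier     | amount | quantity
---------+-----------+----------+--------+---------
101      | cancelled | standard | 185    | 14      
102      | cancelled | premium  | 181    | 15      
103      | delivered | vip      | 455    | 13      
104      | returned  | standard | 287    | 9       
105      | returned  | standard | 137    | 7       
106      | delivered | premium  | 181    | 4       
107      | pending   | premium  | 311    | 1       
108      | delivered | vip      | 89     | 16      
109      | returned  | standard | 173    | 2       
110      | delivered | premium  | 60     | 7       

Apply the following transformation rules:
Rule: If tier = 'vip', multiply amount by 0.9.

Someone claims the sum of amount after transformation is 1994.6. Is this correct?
No, the correct result is 2004.6.

Step 1: Calculate the correct sum after transformation
Step 2: Apply multiplier 0.9 to records where tier = 'vip'
Step 3: Correct result = 2004.6
Step 4: Claimed result = 1994.6
Step 5: 2004.6 ≠ 1994.6
Conclusion: The claimed result is incorrect. The correct answer is 2004.6.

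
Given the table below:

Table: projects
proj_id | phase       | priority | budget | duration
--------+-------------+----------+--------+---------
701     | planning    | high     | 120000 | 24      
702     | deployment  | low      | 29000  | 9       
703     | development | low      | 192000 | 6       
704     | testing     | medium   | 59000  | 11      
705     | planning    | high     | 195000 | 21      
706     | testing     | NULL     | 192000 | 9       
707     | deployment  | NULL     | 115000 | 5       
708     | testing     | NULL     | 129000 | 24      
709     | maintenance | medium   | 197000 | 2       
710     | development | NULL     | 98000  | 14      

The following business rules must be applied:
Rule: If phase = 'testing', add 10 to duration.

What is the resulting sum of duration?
155

Step 1: Count records where phase = 'testing': 3
Step 2: Total bonus added: 3 × 10 = 30
Step 3: Original sum of duration: 125
Step 4: Final sum = 125 + 30 = 155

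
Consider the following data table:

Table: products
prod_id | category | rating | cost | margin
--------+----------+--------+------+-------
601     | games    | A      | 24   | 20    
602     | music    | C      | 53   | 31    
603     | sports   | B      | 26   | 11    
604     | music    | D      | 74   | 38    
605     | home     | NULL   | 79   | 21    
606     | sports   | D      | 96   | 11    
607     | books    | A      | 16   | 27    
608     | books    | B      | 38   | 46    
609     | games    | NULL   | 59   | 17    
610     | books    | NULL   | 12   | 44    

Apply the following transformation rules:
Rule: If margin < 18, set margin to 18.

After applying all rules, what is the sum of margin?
281

Step 1: 3 records have margin < 18
Step 2: These records originally summed to 39
Step 3: After setting to minimum: 3 × 18 = 54
Step 4: Unaffected records sum: 227
Step 5: Final sum = 54 + 227 = 281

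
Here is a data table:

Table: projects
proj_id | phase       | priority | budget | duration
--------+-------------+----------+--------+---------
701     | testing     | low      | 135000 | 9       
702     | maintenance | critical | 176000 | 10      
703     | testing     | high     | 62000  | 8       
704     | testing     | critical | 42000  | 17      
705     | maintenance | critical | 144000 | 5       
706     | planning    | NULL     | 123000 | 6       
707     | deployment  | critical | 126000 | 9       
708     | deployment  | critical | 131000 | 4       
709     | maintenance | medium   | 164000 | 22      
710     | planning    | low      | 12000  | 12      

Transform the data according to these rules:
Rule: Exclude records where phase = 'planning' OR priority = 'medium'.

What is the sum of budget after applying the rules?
816000

Step 1: Find records where phase = 'planning' OR priority = 'medium'
Step 2: 3 records match, summing to 299000
Step 3: Original sum: 1115000
Step 4: Remaining sum = 1115000 - 299000 = 816000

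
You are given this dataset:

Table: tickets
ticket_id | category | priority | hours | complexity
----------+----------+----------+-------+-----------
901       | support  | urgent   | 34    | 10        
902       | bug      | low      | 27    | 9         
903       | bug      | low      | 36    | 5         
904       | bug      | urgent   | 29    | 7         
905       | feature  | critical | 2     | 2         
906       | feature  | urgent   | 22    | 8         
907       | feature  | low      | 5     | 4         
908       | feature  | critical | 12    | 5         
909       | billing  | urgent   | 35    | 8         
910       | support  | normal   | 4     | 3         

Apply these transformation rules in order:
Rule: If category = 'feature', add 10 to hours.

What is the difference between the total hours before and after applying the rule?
40

Step 1: Original sum of hours = 206
Step 2: 4 records have category = 'feature'
Step 3: Each affected record changes by 10
Step 4: Total change = 4 × 10 = 40
Step 5: New sum = 206 + 40 = 246
Step 6: Difference = |246 - 206| = 40
        (Sum increased by 40)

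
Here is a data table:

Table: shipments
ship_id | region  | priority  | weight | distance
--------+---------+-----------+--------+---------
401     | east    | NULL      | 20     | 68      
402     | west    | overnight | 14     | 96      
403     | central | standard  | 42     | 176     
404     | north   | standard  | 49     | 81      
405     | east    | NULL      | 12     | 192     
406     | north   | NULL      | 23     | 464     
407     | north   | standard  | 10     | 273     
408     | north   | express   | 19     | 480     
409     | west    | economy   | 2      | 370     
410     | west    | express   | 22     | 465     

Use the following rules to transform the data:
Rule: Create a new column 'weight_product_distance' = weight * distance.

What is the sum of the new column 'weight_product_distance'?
49861

Step 1: For each record, compute weight * distance
Example calculations:
  20 * 68 = 1360
  14 * 96 = 1344
  42 * 176 = 7392
  ...
Step 2: Sum all derived values
Step 3: Total = 49861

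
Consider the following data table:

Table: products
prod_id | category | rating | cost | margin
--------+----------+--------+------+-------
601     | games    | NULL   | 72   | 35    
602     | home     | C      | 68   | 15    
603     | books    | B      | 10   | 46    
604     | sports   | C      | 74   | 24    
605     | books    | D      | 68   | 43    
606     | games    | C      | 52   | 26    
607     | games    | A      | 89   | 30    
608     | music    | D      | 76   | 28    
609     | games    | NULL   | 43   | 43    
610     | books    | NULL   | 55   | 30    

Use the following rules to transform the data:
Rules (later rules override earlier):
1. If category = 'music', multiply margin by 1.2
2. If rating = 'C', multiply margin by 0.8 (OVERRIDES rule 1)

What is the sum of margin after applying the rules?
312.6

Step 1: Rule 2 takes priority for records with rating = 'C'
  - 3 records: 65 × 0.8 = 52.0
Step 2: Rule 1 applies to remaining records with category = 'music'
  - 1 records: 28 × 1.2 = 33.6
Step 3: Other records unchanged: 227
Step 4: Final sum = 52.0 + 33.6 + 227 = 312.6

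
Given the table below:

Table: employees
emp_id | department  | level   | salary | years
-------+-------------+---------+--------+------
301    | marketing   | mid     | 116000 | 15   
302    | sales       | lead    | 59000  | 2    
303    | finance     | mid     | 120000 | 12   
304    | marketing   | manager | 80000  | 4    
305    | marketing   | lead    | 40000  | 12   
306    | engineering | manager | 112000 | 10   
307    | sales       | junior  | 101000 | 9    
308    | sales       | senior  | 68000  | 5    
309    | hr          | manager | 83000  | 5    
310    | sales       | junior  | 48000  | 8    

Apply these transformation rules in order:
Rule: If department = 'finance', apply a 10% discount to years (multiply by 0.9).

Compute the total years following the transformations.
80.8

Step 1: Records with department = 'finance' have total years = 12
Step 2: Apply multiplier: 12 × 0.9 = 10.8
Step 3: Other records total: 70
Step 4: Final sum = 10.8 + 70 = 80.8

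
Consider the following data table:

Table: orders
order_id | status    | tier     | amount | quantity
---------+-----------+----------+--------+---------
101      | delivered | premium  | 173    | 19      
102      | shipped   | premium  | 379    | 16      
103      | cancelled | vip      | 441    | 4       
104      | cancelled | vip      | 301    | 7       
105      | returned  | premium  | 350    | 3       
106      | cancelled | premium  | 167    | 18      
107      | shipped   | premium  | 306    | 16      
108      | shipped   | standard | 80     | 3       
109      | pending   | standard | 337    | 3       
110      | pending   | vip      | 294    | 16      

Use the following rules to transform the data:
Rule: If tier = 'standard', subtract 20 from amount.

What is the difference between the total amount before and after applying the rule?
40

Step 1: Original sum of amount = 2828
Step 2: 2 records have tier = 'standard'
Step 3: Each affected record changes by -20
Step 4: Total change = 2 × -20 = -40
Step 5: New sum = 2828 + -40 = 2788
Step 6: Difference = |2788 - 2828| = 40
        (Sum decreased by 40)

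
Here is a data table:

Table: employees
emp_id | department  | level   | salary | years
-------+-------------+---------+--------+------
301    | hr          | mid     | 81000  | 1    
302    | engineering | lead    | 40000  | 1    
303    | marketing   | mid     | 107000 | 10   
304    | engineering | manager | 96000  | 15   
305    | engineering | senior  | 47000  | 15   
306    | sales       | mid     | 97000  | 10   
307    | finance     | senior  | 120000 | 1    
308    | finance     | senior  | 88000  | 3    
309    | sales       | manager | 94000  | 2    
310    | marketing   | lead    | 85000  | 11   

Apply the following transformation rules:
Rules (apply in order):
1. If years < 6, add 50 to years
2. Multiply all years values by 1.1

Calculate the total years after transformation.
350.9

Step 1: Apply Rule 1 - Add 50 to records with years < 6
  - 5 records affected: 8 + (5 × 50) = 258
  - Unaffected records: 61
  - Sum after Rule 1: 319
Step 2: Apply Rule 2 - Multiply all by 1.1
  - 319 × 1.1 = 350.9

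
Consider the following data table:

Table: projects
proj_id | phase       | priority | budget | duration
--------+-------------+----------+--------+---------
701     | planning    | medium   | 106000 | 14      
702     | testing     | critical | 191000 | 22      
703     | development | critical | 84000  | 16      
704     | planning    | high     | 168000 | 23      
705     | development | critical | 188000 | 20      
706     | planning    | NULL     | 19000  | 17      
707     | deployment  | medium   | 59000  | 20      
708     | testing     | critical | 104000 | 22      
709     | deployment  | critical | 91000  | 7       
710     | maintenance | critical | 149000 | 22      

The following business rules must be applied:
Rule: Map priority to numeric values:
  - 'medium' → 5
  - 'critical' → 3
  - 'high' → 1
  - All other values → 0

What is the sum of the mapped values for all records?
29

Step 1: Apply mapping to each record
Step 2: Count by status:
  'medium': 2 records × 5 = 10
  'critical': 6 records × 3 = 18
  'high': 1 records × 1 = 1
Step 3: Sum all mapped values = 29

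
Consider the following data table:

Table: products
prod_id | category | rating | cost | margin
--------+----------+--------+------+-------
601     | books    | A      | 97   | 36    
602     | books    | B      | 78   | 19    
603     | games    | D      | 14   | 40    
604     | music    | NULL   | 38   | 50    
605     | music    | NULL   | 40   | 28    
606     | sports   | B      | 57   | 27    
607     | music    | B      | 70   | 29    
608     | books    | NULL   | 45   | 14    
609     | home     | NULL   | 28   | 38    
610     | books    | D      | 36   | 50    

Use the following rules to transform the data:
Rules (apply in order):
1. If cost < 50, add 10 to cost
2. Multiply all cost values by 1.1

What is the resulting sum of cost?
619.3

Step 1: Apply Rule 1 - Add 10 to records with cost < 50
  - 6 records affected: 201 + (6 × 10) = 261
  - Unaffected records: 302
  - Sum after Rule 1: 563
Step 2: Apply Rule 2 - Multiply all by 1.1
  - 563 × 1.1 = 619.3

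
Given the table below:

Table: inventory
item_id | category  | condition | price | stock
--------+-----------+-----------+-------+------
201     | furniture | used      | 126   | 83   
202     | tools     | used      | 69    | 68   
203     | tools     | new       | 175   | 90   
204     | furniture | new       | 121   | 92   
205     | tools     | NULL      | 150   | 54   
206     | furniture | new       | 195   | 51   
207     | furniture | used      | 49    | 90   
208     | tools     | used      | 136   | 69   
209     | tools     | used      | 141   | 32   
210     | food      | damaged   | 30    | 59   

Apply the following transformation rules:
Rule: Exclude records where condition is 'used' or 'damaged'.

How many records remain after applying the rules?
4

Step 1: Count records to exclude
  - 5 (used) + 1 (damaged) = 6 records
Step 2: Total records: 10
Step 3: Remaining = 10 - 6 = 4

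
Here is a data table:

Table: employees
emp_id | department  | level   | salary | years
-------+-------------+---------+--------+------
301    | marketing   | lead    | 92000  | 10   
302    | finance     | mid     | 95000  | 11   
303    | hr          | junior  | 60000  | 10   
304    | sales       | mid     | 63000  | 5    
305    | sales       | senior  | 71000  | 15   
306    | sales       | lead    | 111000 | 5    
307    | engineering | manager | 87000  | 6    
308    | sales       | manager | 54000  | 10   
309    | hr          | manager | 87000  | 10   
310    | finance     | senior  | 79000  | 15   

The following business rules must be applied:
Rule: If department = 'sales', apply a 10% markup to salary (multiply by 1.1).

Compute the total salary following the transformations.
828900.0

Step 1: Records with department = 'sales' have total salary = 299000
Step 2: Apply multiplier: 299000 × 1.1 = 328900.0
Step 3: Other records total: 500000
Step 4: Final sum = 328900.0 + 500000 = 828900.0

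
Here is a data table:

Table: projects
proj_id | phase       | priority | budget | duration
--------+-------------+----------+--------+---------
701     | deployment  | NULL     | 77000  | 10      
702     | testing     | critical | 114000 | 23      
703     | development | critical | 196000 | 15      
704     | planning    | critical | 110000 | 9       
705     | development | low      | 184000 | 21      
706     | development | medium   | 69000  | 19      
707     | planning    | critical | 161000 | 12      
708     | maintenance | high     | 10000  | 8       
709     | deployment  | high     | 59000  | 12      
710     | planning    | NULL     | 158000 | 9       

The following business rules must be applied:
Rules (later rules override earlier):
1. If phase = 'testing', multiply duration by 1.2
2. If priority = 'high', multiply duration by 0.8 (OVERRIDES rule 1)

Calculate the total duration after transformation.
138.6

Step 1: Rule 2 takes priority for records with priority = 'high'
  - 2 records: 20 × 0.8 = 16.0
Step 2: Rule 1 applies to remaining records with phase = 'testing'
  - 1 records: 23 × 1.2 = 27.6
Step 3: Other records unchanged: 95
Step 4: Final sum = 16.0 + 27.6 + 95 = 138.6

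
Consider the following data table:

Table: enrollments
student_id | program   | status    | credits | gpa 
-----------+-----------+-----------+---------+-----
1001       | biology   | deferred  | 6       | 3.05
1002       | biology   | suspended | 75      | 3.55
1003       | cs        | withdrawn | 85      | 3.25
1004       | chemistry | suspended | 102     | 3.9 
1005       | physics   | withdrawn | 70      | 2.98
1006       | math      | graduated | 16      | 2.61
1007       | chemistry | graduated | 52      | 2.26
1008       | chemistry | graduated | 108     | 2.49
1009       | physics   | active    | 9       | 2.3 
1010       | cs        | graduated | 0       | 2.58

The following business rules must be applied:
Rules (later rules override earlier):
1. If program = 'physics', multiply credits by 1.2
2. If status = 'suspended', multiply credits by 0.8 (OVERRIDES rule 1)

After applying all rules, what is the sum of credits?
503.4

Step 1: Rule 2 takes priority for records with status = 'suspended'
  - 2 records: 177 × 0.8 = 141.6
Step 2: Rule 1 applies to remaining records with program = 'physics'
  - 2 records: 79 × 1.2 = 94.8
Step 3: Other records unchanged: 267
Step 4: Final sum = 141.6 + 94.8 + 267 = 503.4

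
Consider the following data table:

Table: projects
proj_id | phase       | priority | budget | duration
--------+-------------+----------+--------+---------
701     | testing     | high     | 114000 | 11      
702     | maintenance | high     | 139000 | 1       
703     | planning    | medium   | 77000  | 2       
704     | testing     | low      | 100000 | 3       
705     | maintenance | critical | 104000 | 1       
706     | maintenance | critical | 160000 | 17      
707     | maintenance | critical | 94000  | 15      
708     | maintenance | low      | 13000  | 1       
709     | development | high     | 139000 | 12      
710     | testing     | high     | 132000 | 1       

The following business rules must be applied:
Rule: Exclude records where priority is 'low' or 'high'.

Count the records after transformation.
4

Step 1: Count records to exclude
  - 2 (low) + 4 (high) = 6 records
Step 2: Total records: 10
Step 3: Remaining = 10 - 6 = 4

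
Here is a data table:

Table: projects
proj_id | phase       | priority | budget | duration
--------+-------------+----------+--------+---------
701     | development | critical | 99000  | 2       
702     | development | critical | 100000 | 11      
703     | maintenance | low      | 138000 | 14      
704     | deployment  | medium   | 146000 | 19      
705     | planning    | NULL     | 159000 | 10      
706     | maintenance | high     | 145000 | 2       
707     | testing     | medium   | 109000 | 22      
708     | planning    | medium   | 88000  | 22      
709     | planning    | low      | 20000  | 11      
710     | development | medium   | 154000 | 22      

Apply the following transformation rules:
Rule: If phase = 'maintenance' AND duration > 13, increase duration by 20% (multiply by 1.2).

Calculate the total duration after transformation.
137.8

Step 1: Find records where phase = 'maintenance' AND duration > 13
Step 2: 1 records match, summing to 14
Step 3: After multiplier: 14 × 1.2 = 16.8
Step 4: Unaffected records sum: 121
Step 5: Final sum = 16.8 + 121 = 137.8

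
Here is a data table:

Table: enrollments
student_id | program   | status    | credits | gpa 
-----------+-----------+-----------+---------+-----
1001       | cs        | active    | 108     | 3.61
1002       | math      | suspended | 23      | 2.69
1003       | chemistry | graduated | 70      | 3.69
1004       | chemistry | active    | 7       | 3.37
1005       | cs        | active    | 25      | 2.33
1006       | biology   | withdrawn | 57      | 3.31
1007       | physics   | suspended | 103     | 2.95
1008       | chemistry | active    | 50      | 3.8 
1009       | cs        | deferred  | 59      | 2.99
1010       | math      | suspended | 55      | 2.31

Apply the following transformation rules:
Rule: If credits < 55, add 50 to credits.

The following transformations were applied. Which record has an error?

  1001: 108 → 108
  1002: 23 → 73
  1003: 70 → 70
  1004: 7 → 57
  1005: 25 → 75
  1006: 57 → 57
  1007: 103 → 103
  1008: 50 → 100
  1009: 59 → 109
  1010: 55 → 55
Record 1009 has an error. The correct transformed value should be 59, not 109.

Step 1: Check each record against the rule
Step 2: Record 1009 has credits = 59
Step 3: Since 59 >= 55, the bonus should not have been applied
Step 4: Correct value = 59, but claimed value = 109
Conclusion: Record 1009 has the error.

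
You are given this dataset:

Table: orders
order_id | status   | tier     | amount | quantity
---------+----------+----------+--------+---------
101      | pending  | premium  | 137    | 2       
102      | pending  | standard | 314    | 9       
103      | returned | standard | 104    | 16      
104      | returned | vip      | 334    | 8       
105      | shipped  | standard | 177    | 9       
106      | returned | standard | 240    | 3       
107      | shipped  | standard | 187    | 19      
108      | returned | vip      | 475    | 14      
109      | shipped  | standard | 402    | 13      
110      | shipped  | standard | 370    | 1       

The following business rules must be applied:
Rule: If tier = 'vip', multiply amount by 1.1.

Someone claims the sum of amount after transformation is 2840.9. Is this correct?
No, the correct result is 2820.9.

Step 1: Calculate the correct sum after transformation
Step 2: Apply multiplier 1.1 to records where tier = 'vip'
Step 3: Correct result = 2820.9
Step 4: Claimed result = 2840.9
Step 5: 2820.9 ≠ 2840.9
Conclusion: The claimed result is incorrect. The correct answer is 2820.9.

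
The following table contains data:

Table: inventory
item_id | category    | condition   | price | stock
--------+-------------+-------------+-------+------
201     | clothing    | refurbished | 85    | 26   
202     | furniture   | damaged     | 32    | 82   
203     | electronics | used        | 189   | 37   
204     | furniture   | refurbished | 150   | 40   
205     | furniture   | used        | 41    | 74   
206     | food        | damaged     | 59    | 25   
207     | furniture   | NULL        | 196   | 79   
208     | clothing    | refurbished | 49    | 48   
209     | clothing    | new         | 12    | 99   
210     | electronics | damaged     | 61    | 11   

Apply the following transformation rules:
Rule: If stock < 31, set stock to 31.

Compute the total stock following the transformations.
552

Step 1: 3 records have stock < 31
Step 2: These records originally summed to 62
Step 3: After setting to minimum: 3 × 31 = 93
Step 4: Unaffected records sum: 459
Step 5: Final sum = 93 + 459 = 552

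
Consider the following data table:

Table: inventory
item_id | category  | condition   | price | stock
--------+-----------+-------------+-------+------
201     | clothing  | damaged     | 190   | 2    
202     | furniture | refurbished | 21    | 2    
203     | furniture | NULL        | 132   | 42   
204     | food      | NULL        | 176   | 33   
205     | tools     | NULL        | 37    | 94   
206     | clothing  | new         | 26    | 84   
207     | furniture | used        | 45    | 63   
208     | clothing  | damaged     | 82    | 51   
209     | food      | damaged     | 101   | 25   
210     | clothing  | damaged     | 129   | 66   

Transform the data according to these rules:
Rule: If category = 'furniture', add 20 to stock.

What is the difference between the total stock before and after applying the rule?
60

Step 1: Original sum of stock = 462
Step 2: 3 records have category = 'furniture'
Step 3: Each affected record changes by 20
Step 4: Total change = 3 × 20 = 60
Step 5: New sum = 462 + 60 = 522
Step 6: Difference = |522 - 462| = 60
        (Sum increased by 60)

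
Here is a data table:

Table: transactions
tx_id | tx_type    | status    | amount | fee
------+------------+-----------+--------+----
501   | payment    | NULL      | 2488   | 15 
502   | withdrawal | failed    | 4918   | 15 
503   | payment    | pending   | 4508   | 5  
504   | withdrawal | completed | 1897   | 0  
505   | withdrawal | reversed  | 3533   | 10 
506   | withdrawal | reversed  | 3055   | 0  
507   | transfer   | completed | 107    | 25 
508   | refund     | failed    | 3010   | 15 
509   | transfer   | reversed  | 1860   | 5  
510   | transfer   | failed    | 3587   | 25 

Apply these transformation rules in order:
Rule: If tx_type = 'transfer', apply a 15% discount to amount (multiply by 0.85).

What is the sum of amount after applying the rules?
28129.9

Step 1: Records with tx_type = 'transfer' have total amount = 5554
Step 2: Apply multiplier: 5554 × 0.85 = 4720.9
Step 3: Other records total: 23409
Step 4: Final sum = 4720.9 + 23409 = 28129.9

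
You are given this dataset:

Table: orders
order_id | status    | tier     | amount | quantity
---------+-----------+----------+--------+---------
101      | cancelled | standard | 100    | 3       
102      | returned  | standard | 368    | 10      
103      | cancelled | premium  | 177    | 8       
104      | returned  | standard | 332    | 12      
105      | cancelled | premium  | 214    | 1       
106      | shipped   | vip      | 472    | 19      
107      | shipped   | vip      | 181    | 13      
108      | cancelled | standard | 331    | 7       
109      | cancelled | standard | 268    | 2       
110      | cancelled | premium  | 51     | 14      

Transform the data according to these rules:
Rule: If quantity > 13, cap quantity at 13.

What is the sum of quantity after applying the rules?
82

Step 1: 2 records have quantity > 13
Step 2: These records originally summed to 33
Step 3: After capping: 2 × 13 = 26
Step 4: Unaffected records sum: 56
Step 5: Final sum = 26 + 56 = 82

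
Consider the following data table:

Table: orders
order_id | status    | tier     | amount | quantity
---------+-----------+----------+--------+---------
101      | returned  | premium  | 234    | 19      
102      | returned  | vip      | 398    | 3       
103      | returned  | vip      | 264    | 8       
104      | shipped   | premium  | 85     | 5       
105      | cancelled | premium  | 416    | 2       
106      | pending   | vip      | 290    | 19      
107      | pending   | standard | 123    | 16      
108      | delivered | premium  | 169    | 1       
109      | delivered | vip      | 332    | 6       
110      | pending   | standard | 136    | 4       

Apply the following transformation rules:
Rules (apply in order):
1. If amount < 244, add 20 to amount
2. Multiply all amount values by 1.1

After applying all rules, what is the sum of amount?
2801.7

Step 1: Apply Rule 1 - Add 20 to records with amount < 244
  - 5 records affected: 747 + (5 × 20) = 847
  - Unaffected records: 1700
  - Sum after Rule 1: 2547
Step 2: Apply Rule 2 - Multiply all by 1.1
  - 2547 × 1.1 = 2801.7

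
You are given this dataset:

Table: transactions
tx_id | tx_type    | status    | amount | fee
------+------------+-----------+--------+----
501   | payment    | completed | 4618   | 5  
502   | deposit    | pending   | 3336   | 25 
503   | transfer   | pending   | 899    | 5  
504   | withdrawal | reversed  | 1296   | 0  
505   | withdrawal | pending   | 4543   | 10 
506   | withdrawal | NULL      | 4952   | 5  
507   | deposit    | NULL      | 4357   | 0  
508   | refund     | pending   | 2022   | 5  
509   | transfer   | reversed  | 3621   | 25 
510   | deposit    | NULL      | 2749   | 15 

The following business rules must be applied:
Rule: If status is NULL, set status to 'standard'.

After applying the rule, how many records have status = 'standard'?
3

Step 1: Count records where status IS NULL
Step 2: Found 3 records with NULL status
Step 3: These records will have status set to 'standard'
Step 4: Records already having status = 'standard': 0
Step 5: Answer: 3 + 0 = 3 records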